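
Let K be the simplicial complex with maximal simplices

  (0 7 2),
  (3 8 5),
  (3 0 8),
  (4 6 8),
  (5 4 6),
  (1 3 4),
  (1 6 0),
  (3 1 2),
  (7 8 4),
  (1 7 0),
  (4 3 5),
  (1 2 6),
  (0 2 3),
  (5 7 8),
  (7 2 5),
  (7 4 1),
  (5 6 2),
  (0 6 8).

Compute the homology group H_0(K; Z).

Order the vertices as 0 < 1 < 2 < 3 < 4 < 5 < 6 < 7 < 8. Listing each simplex with vertices in this order, K has dimension 2 with simplices:

  0-simplices (9): [0], [1], [2], [3], [4], [5], [6], [7], [8]
  1-simplices (27): (27 of them)
  2-simplices (18): [0,1,6], [0,1,7], [0,2,3], [0,2,7], [0,3,8], [0,6,8], [1,2,3], [1,2,6], [1,3,4], [1,4,7], [2,5,6], [2,5,7], [3,4,5], [3,5,8], [4,5,6], [4,6,8], [4,7,8], [5,7,8]

so the chain groups are C_0 ≅ Z^9, C_1 ≅ Z^27, C_2 ≅ Z^18.

The boundary map ∂_1: C_1 → C_0 maps an edge to its endpoints' difference, ∂[p,q] = q − p.
The 9×27 boundary matrix has rank 8 and Smith normal form diag(1,1,1,1,1,1,1,1).

Boundary ∂_2: C_2 → C_1 sends each 2-simplex [p,q,r] to [q,r] − [p,r] + [p,q]. For instance
  ∂[2,5,6] = [5,6] − [2,6] + [2,5],
  ∂[1,2,3] = [2,3] − [1,3] + [1,2].
This gives a 27×18 integer matrix of rank 18; reducing to Smith normal form yields diagonal entries (1,1,1,1,1,1,1,1,1,1,1,1,1,1,1,1,1,2).

From H_k ≅ ker(∂_k) / im(∂_{k+1}) we obtain:

  H_0: rank C_0 − rank ∂_1 = 9 − 8 = 1, and the invariant factors of ∂_1 are all 1, so H_0 = Z.

H_0 ≅ Z.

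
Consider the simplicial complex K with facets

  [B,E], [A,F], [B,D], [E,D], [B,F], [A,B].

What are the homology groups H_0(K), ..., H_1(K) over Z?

Take the total order A < B < D < E < F on the vertex set. Then K (dimension 1) consists of the simplices:

  0-simplices (5): A, B, D, E, F
  1-simplices (6): AB, AF, BD, BE, BF, DE

so the chain groups are C_0 ≅ Z^5, C_1 ≅ Z^6.

The boundary map ∂_1: C_1 → C_0 sends each edge [p,q] (with p < q) to q − p.
The resulting 5×6 matrix has rank 4, and its Smith normal form has invariant factors (1,1,1,1).

Reading off H_k = ker ∂_k / im ∂_{k+1}:

  H_0: rank C_0 − rank ∂_1 = 5 − 4 = 1, and the invariant factors of ∂_1 are all 1, so H_0 = Z.
  H_1: rank ker ∂_1 − rank ∂_2 = (6 − 4) − 0 = 2, and there is no ∂_2, so H_1 = Z^2.

H_0 ≅ Z,  H_1 ≅ Z^2.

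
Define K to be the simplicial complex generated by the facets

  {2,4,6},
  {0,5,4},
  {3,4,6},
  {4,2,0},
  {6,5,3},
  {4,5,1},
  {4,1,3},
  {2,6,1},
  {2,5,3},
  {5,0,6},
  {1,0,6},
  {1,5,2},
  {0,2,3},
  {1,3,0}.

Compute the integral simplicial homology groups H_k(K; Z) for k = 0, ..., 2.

H_0 ≅ Z,  H_1 ≅ Z^2,  H_2 ≅ Z.

Order the vertices as 0 < 1 < 2 < 3 < 4 < 5 < 6. Listing each simplex with vertices in this order, K has dimension 2 with simplices:

  0-simplices (7): [0], [1], [2], [3], [4], [5], [6]
  1-simplices (21): [0,1], [0,2], [0,3], [0,4], [0,5], [0,6], [1,2], [1,3], [1,4], [1,5], [1,6], [2,3], [2,4], [2,5], [2,6], [3,4], [3,5], [3,6], [4,5], [4,6], [5,6]
  2-simplices (14): [0,1,3], [0,1,6], [0,2,3], [0,2,4], [0,4,5], [0,5,6], [1,2,5], [1,2,6], [1,3,4], [1,4,5], [2,3,5], [2,4,6], [3,4,6], [3,5,6]

so the chain groups are C_0 ≅ Z^7, C_1 ≅ Z^21, C_2 ≅ Z^14.

Boundary ∂_1: C_1 → C_0 maps an edge to its endpoints' difference, ∂[p,q] = q − p. For instance
  ∂[0,1] = [1] − [0].
This gives a 7×21 integer matrix of rank 6; reducing to Smith normal form yields diagonal entries (1,1,1,1,1,1).

Boundary ∂_2: C_2 → C_1 maps a triangle to the signed sum of its edges. For instance
  ∂[2,4,6] = [4,6] − [2,6] + [2,4],
  ∂[0,4,5] = [4,5] − [0,5] + [0,4].
The 21×14 boundary matrix has rank 13 and Smith normal form diag(1,1,1,1,1,1,1,1,1,1,1,1,1).

Computing H_k = (kernel of ∂_k) / (image of ∂_{k+1}):

  H_0: rank C_0 − rank ∂_1 = 7 − 6 = 1, and the invariant factors of ∂_1 are all 1, so H_0 ≅ Z.
  H_1: rank ker ∂_1 − rank ∂_2 = (21 − 6) − 13 = 2, and the invariant factors of ∂_2 are all 1, so H_1 ≅ Z^2.
  H_2: rank ker ∂_2 − rank ∂_3 = (14 − 13) − 0 = 1, and there is no ∂_3, so H_2 ≅ Z.

As a check, the Euler characteristic is 7 − 21 + 14 = 0, which agrees with 1 − 2 + 1 = 0.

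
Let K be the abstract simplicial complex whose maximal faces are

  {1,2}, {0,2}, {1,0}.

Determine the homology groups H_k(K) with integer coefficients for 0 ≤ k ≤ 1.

H_0 = Z,  H_1 = Z.

We work with the vertex ordering 0 < 1 < 2. The simplices of K, each written with vertices in increasing order, are:

  0-simplices (3): [0], [1], [2]
  1-simplices (3): [0,1], [0,2], [1,2]

so the chain groups are C_0 ≅ Z^3, C_1 ≅ Z^3.

Boundary ∂_1: C_1 → C_0 is given by ∂[p,q] = [q] − [p].
As a 3×3 matrix over Z this has rank 2, with invariant factors (1,1).

From H_k ≅ ker(∂_k) / im(∂_{k+1}) we obtain:

  H_0: rank C_0 − rank ∂_1 = 3 − 2 = 1, and the invariant factors of ∂_1 are all 1, so H_0 ≅ Z.
  H_1: rank ker ∂_1 − rank ∂_2 = (3 − 2) − 0 = 1, and there is no ∂_2, so H_1 ≅ Z.

As a check, the Euler characteristic is 3 − 3 = 0, which agrees with 1 − 1 = 0.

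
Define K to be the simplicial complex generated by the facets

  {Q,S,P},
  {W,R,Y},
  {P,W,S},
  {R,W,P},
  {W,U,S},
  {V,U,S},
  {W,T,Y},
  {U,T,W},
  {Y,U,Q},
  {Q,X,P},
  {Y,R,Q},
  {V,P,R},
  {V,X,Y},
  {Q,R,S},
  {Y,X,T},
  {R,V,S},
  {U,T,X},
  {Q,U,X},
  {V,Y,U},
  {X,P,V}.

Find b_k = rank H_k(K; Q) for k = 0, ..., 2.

b_0 = 1, b_1 = 1, b_2 = 0.

Take the total order P < Q < R < S < T < U < V < W < X < Y on the vertex set. Then K (dimension 2) consists of the simplices:

  0-simplices (10): P, Q, R, S, T, U, V, W, X, Y
  1-simplices (30): PQ, PR, PS, PV, PW, PX, QR, QS, QU, QX, QY, RS, RV, RW, RY, SU, SV, SW, TU, TW, TX, TY, UV, UW, UX, UY, VX, VY, WY, XY
  2-simplices (20): PQS, PQX, PRV, PRW, PSW, PVX, QRS, QRY, QUX, QUY, RSV, RWY, SUV, SUW, TUW, TUX, TWY, TXY, UVY, VXY

so the chain groups are C_0 ≅ Z^10, C_1 ≅ Z^30, C_2 ≅ Z^20.

The boundary map ∂_1: C_1 → C_0 sends each edge [p,q] (with p < q) to q − p.
The resulting 10×30 matrix has rank 9, and its Smith normal form has invariant factors (1,1,1,1,1,1,1,1,1).

∂_2: C_2 → C_1 acts by ∂[p,q,r] = [q,r] − [p,r] + [p,q]. For instance
  ∂TXY = XY − TY + TX,
  ∂TUX = UX − TX + TU.
The 30×20 boundary matrix has rank 20 and Smith normal form diag(1,1,1,1,1,1,1,1,1,1,1,1,1,1,1,1,1,1,1,2).

From H_k ≅ ker(∂_k) / im(∂_{k+1}) we obtain:

  H_0: rank C_0 − rank ∂_1 = 10 − 9 = 1, and the invariant factors of ∂_1 are all 1, so H_0 = Z.
  H_1: rank ker ∂_1 − rank ∂_2 = (30 − 9) − 20 = 1, and ∂_2 has invariant factor 2 > 1, so H_1 = Z ⊕ Z/2.
  H_2: rank ker ∂_2 − rank ∂_3 = (20 − 20) − 0 = 0, and there is no ∂_3, so H_2 = 0.

As a check, the Euler characteristic is 10 − 30 + 20 = 0, which agrees with 1 − 1 + 0 = 0.

Hence the Betti numbers are b_0 = 1, b_1 = 1, b_2 = 0.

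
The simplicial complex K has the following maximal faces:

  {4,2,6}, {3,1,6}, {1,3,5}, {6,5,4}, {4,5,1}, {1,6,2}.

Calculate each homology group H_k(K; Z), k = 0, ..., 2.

We work with the vertex ordering 1 < 2 < 3 < 4 < 5 < 6. The simplices of K, each written with vertices in increasing order, are:

  0-simplices (6): [1], [2], [3], [4], [5], [6]
  1-simplices (12): [1,2], [1,3], [1,4], [1,5], [1,6], [2,4], [2,6], [3,5], [3,6], [4,5], [4,6], [5,6]
  2-simplices (6): [1,2,6], [1,3,5], [1,3,6], [1,4,5], [2,4,6], [4,5,6]

Hence C_0 ≅ Z^6, C_1 ≅ Z^12, C_2 ≅ Z^6.

Boundary ∂_1: C_1 → C_0 maps an edge to its endpoints' difference, ∂[p,q] = q − p. For instance
  ∂[1,5] = [5] − [1].
The 6×12 boundary matrix has rank 5 and Smith normal form diag(1,1,1,1,1).

The boundary map ∂_2: C_2 → C_1 maps a triangle to the signed sum of its edges. For instance
  ∂[1,2,6] = [2,6] − [1,6] + [1,2],
  ∂[4,5,6] = [5,6] − [4,6] + [4,5].
The resulting 12×6 matrix has rank 6, and its Smith normal form has invariant factors (1,1,1,1,1,1).

Computing H_k = (kernel of ∂_k) / (image of ∂_{k+1}):

  H_0: rank C_0 − rank ∂_1 = 6 − 5 = 1, and the invariant factors of ∂_1 are all 1, so H_0 ≅ Z.
  H_1: rank ker ∂_1 − rank ∂_2 = (12 − 5) − 6 = 1, and the invariant factors of ∂_2 are all 1, so H_1 ≅ Z.
  H_2: rank ker ∂_2 − rank ∂_3 = (6 − 6) − 0 = 0, and there is no ∂_3, so H_2 ≅ 0.

As a check, the Euler characteristic is 6 − 12 + 6 = 0, which agrees with 1 − 1 + 0 = 0.

H_0 ≅ Z,  H_1 ≅ Z,  H_2 = 0.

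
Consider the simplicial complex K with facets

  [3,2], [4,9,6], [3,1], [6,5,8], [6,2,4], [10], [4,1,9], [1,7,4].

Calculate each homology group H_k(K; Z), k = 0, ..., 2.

Order the vertices as 1 < 2 < 3 < 4 < 5 < 6 < 7 < 8 < 9 < 10. Listing each simplex with vertices in this order, K has dimension 2 with simplices:

  0-simplices (10): [1], [2], [3], [4], [5], [6], [7], [8], [9], [10]
  1-simplices (14): [1,3], [1,4], [1,7], [1,9], [2,3], [2,4], [2,6], [4,6], [4,7], [4,9], [5,6], [5,8], [6,8], [6,9]
  2-simplices (5): [1,4,7], [1,4,9], [2,4,6], [4,6,9], [5,6,8]

so the chain groups are C_0 ≅ Z^10, C_1 ≅ Z^14, C_2 ≅ Z^5.

∂_1: C_1 → C_0 is given by ∂[p,q] = [q] − [p]. For instance
  ∂[5,8] = [8] − [5].
This gives a 10×14 integer matrix of rank 8; reducing to Smith normal form yields diagonal entries (1,1,1,1,1,1,1,1).

∂_2: C_2 → C_1 acts by ∂[p,q,r] = [q,r] − [p,r] + [p,q]. For instance
  ∂[1,4,7] = [4,7] − [1,7] + [1,4],
  ∂[2,4,6] = [4,6] − [2,6] + [2,4].
The resulting 14×5 matrix has rank 5, and its Smith normal form has invariant factors (1,1,1,1,1).

Computing H_k = (kernel of ∂_k) / (image of ∂_{k+1}):

  H_0: rank C_0 − rank ∂_1 = 10 − 8 = 2, and the invariant factors of ∂_1 are all 1, so H_0 ≅ Z^2.
  H_1: rank ker ∂_1 − rank ∂_2 = (14 − 8) − 5 = 1, and the invariant factors of ∂_2 are all 1, so H_1 ≅ Z.
  H_2: rank ker ∂_2 − rank ∂_3 = (5 − 5) − 0 = 0, and there is no ∂_3, so H_2 ≅ 0.

H_0 = Z^2,  H_1 = Z,  H_2 = 0.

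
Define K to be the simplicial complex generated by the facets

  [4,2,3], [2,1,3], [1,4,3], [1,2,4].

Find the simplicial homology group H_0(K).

Order the vertices as 1 < 2 < 3 < 4. Listing each simplex with vertices in this order, K has dimension 2 with simplices:

  0-simplices (4): [1], [2], [3], [4]
  1-simplices (6): [1,2], [1,3], [1,4], [2,3], [2,4], [3,4]
  2-simplices (4): [1,2,3], [1,2,4], [1,3,4], [2,3,4]

Hence C_0 ≅ Z^4, C_1 ≅ Z^6, C_2 ≅ Z^4.

The boundary map ∂_1: C_1 → C_0 is given by ∂[p,q] = [q] − [p].
The resulting 4×6 matrix has rank 3, and its Smith normal form has invariant factors (1,1,1).

The boundary map ∂_2: C_2 → C_1 maps a triangle to the signed sum of its edges. For instance
  ∂[1,3,4] = [3,4] − [1,4] + [1,3],
  ∂[2,3,4] = [3,4] − [2,4] + [2,3].
The 6×4 boundary matrix has rank 3 and Smith normal form diag(1,1,1).

Now H_k = ker ∂_k / im ∂_{k+1}, so:

  H_0: rank C_0 − rank ∂_1 = 4 − 3 = 1, and the invariant factors of ∂_1 are all 1, so H_0 = Z.

H_0 ≅ Z.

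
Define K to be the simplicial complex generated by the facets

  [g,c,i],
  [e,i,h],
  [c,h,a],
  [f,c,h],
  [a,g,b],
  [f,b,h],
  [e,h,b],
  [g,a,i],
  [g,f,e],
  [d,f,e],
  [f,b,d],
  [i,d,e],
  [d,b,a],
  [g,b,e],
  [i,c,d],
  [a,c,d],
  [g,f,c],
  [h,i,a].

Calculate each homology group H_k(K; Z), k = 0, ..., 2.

Fix the vertex order a < b < c < d < e < f < g < h < i and write every simplex with vertices in increasing order. Then dim K = 2 and the simplices of K are:

  0-simplices (9): a, b, c, d, e, f, g, h, i
  1-simplices (27): ab, ac, ad, ag, ah, ai, bd, be, bf, bg, bh, cd, cf, cg, ch, ci, de, df, di, ef, eg, eh, ei, fg, fh, gi, hi
  2-simplices (18): abd, abg, acd, ach, agi, ahi, bdf, beg, beh, bfh, cdi, cfg, cfh, cgi, def, dei, efg, ehi

giving chain groups C_0 ≅ Z^9, C_1 ≅ Z^27, C_2 ≅ Z^18.

The boundary map ∂_1: C_1 → C_0 sends each edge [p,q] (with p < q) to q − p. For instance
  ∂ag = g − a.
The resulting 9×27 matrix has rank 8, and its Smith normal form has invariant factors (1,1,1,1,1,1,1,1).

Boundary ∂_2: C_2 → C_1 acts by ∂[p,q,r] = [q,r] − [p,r] + [p,q]. For instance
  ∂acd = cd − ad + ac,
  ∂agi = gi − ai + ag.
The 27×18 boundary matrix has rank 18 and Smith normal form diag(1,1,1,1,1,1,1,1,1,1,1,1,1,1,1,1,1,2).

From H_k ≅ ker(∂_k) / im(∂_{k+1}) we obtain:

  H_0: rank C_0 − rank ∂_1 = 9 − 8 = 1, and the invariant factors of ∂_1 are all 1, so H_0 = Z.
  H_1: rank ker ∂_1 − rank ∂_2 = (27 − 8) − 18 = 1, and ∂_2 has invariant factor 2 > 1, so H_1 = Z ⊕ Z_2.
  H_2: rank ker ∂_2 − rank ∂_3 = (18 − 18) − 0 = 0, and there is no ∂_3, so H_2 = 0.

H_0 ≅ Z,  H_1 ≅ Z ⊕ Z_2,  H_2 = 0.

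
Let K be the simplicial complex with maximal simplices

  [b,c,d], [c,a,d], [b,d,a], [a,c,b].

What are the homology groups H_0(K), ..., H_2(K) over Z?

Fix the vertex order a < b < c < d and write every simplex with vertices in increasing order. Then dim K = 2 and the simplices of K are:

  0-simplices (4): a, b, c, d
  1-simplices (6): ab, ac, ad, bc, bd, cd
  2-simplices (4): abc, abd, acd, bcd

so the chain groups are C_0 ≅ Z^4, C_1 ≅ Z^6, C_2 ≅ Z^4.

Boundary ∂_1: C_1 → C_0 sends each edge [p,q] (with p < q) to q − p.
As a 4×6 matrix over Z this has rank 3, with invariant factors (1,1,1).

The boundary map ∂_2: C_2 → C_1 acts by ∂[p,q,r] = [q,r] − [p,r] + [p,q]. For instance
  ∂abd = bd − ad + ab,
  ∂bcd = cd − bd + bc.
This gives a 6×4 integer matrix of rank 3; reducing to Smith normal form yields diagonal entries (1,1,1).

Reading off H_k = ker ∂_k / im ∂_{k+1}:

  H_0: rank C_0 − rank ∂_1 = 4 − 3 = 1, and the invariant factors of ∂_1 are all 1, so H_0 ≅ Z.
  H_1: rank ker ∂_1 − rank ∂_2 = (6 − 3) − 3 = 0, and the invariant factors of ∂_2 are all 1, so H_1 ≅ 0.
  H_2: rank ker ∂_2 − rank ∂_3 = (4 − 3) − 0 = 1, and there is no ∂_3, so H_2 ≅ Z.

As a check, the Euler characteristic is 4 − 6 + 4 = 2, which agrees with 1 − 0 + 1 = 2.

H_0 = Z,  H_1 = 0,  H_2 = Z.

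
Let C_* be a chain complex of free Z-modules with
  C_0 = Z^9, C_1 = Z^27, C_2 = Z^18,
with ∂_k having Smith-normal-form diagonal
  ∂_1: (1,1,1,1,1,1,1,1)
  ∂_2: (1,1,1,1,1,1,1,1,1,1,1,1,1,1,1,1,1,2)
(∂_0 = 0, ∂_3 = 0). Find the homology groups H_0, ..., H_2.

H_0: b_0 = 9 − 0 − 8 = 1; torsion from ∂_1 factors > 1: none. So H_0 ≅ Z.
H_1: b_1 = 27 − 8 − 18 = 1; torsion from ∂_2 factors > 1: [2]. So H_1 ≅ Z ⊕ Z_2.
H_2: b_2 = 18 − 18 − 0 = 0; torsion from ∂_3 factors > 1: none. So H_2 ≅ 0.

H_0 ≅ Z,  H_1 ≅ Z ⊕ Z_2,  H_2 = 0.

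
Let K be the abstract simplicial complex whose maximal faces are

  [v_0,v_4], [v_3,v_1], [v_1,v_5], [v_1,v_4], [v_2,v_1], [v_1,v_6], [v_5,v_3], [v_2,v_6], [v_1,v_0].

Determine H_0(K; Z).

H_0 ≅ Z.

We work with the vertex ordering v_0 < v_1 < v_2 < v_3 < v_4 < v_5 < v_6. The simplices of K, each written with vertices in increasing order, are:

  0-simplices (7): [v_0], [v_1], [v_2], [v_3], [v_4], [v_5], [v_6]
  1-simplices (9): [v_0,v_1], [v_0,v_4], [v_1,v_2], [v_1,v_3], [v_1,v_4], [v_1,v_5], [v_1,v_6], [v_2,v_6], [v_3,v_5]

giving chain groups C_0 ≅ Z^7, C_1 ≅ Z^9.

Boundary ∂_1: C_1 → C_0 sends each edge [p,q] (with p < q) to q − p. For instance
  ∂[v_3,v_5] = [v_5] − [v_3].
The 7×9 boundary matrix has rank 6 and Smith normal form diag(1,1,1,1,1,1).

Computing H_k = (kernel of ∂_k) / (image of ∂_{k+1}):

  H_0: rank C_0 − rank ∂_1 = 7 − 6 = 1, and the invariant factors of ∂_1 are all 1, so H_0 = Z.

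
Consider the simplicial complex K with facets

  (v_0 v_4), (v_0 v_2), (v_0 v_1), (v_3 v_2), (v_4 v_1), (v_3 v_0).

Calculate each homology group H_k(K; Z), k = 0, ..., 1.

Fix the vertex order v_0 < v_1 < v_2 < v_3 < v_4 and write every simplex with vertices in increasing order. Then dim K = 1 and the simplices of K are:

  0-simplices (5): [v_0], [v_1], [v_2], [v_3], [v_4]
  1-simplices (6): [v_0,v_1], [v_0,v_2], [v_0,v_3], [v_0,v_4], [v_1,v_4], [v_2,v_3]

Hence C_0 ≅ Z^5, C_1 ≅ Z^6.

∂_1: C_1 → C_0 is given by ∂[p,q] = [q] − [p]. For instance
  ∂[v_1,v_4] = [v_4] − [v_1].
This gives a 5×6 integer matrix of rank 4; reducing to Smith normal form yields diagonal entries (1,1,1,1).

Computing H_k = (kernel of ∂_k) / (image of ∂_{k+1}):

  H_0: rank C_0 − rank ∂_1 = 5 − 4 = 1, and the invariant factors of ∂_1 are all 1, so H_0 ≅ Z.
  H_1: rank ker ∂_1 − rank ∂_2 = (6 − 4) − 0 = 2, and there is no ∂_2, so H_1 ≅ Z^2.

H_0 = Z,  H_1 = Z^2.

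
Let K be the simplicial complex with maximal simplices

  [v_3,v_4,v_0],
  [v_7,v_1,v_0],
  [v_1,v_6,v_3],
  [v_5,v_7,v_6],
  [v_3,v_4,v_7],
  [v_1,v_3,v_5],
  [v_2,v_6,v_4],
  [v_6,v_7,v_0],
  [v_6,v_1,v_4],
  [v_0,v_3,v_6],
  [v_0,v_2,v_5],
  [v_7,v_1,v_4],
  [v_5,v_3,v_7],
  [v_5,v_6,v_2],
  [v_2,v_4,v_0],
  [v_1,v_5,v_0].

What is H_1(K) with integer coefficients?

We work with the vertex ordering v_0 < v_1 < v_2 < v_3 < v_4 < v_5 < v_6 < v_7. The simplices of K, each written with vertices in increasing order, are:

  0-simplices (8): [v_0], [v_1], [v_2], [v_3], [v_4], [v_5], [v_6], [v_7]
  1-simplices (24): (24 of them)
  2-simplices (16): (16 of them)

so the chain groups are C_0 ≅ Z^8, C_1 ≅ Z^24, C_2 ≅ Z^16.

Boundary ∂_1: C_1 → C_0 maps an edge to its endpoints' difference, ∂[p,q] = q − p. For instance
  ∂[v_0,v_5] = [v_5] − [v_0].
The resulting 8×24 matrix has rank 7, and its Smith normal form has invariant factors (1,1,1,1,1,1,1).

Boundary ∂_2: C_2 → C_1 sends each 2-simplex [p,q,r] to [q,r] − [p,r] + [p,q]. For instance
  ∂[v_1,v_3,v_5] = [v_3,v_5] − [v_1,v_5] + [v_1,v_3],
  ∂[v_2,v_5,v_6] = [v_5,v_6] − [v_2,v_6] + [v_2,v_5].
This gives a 24×16 integer matrix of rank 15; reducing to Smith normal form yields diagonal entries (1,1,1,1,1,1,1,1,1,1,1,1,1,1,1).

From H_k ≅ ker(∂_k) / im(∂_{k+1}) we obtain:

  H_1: rank ker ∂_1 − rank ∂_2 = (24 − 7) − 15 = 2, and the invariant factors of ∂_2 are all 1, so H_1 = Z^2.

(K is a triangulation of the torus T^2.)

H_1 = Z^2.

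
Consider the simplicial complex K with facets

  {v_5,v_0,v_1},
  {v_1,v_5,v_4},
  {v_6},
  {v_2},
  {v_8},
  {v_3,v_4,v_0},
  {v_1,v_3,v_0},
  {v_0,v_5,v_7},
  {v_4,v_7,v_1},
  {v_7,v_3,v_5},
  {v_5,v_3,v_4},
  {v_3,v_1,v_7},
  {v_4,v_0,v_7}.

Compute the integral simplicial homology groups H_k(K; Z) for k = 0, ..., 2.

We work with the vertex ordering v_0 < v_1 < v_2 < v_3 < v_4 < v_5 < v_6 < v_7 < v_8. The simplices of K, each written with vertices in increasing order, are:

  0-simplices (9): [v_0], [v_1], [v_2], [v_3], [v_4], [v_5], [v_6], [v_7], [v_8]
  1-simplices (15): (15 of them)
  2-simplices (10): [v_0,v_1,v_3], [v_0,v_1,v_5], [v_0,v_3,v_4], [v_0,v_4,v_7], [v_0,v_5,v_7], [v_1,v_3,v_7], [v_1,v_4,v_5], [v_1,v_4,v_7], [v_3,v_4,v_5], [v_3,v_5,v_7]

Hence C_0 ≅ Z^9, C_1 ≅ Z^15, C_2 ≅ Z^10.

Boundary ∂_1: C_1 → C_0 is given by ∂[p,q] = [q] − [p]. For instance
  ∂[v_3,v_5] = [v_5] − [v_3].
This gives a 9×15 integer matrix of rank 5; reducing to Smith normal form yields diagonal entries (1,1,1,1,1).

The boundary map ∂_2: C_2 → C_1 sends each 2-simplex [p,q,r] to [q,r] − [p,r] + [p,q]. For instance
  ∂[v_3,v_5,v_7] = [v_5,v_7] − [v_3,v_7] + [v_3,v_5],
  ∂[v_1,v_3,v_7] = [v_3,v_7] − [v_1,v_7] + [v_1,v_3].
The 15×10 boundary matrix has rank 10 and Smith normal form diag(1,1,1,1,1,1,1,1,1,2).

From H_k ≅ ker(∂_k) / im(∂_{k+1}) we obtain:

  H_0: rank C_0 − rank ∂_1 = 9 − 5 = 4, and the invariant factors of ∂_1 are all 1, so H_0 ≅ Z^4.
  H_1: rank ker ∂_1 − rank ∂_2 = (15 − 5) − 10 = 0, and ∂_2 has invariant factor 2 > 1, so H_1 ≅ Z/2Z.
  H_2: rank ker ∂_2 − rank ∂_3 = (10 − 10) − 0 = 0, and there is no ∂_3, so H_2 ≅ 0.

H_0 = Z^4,  H_1 = Z/2Z,  H_2 = 0.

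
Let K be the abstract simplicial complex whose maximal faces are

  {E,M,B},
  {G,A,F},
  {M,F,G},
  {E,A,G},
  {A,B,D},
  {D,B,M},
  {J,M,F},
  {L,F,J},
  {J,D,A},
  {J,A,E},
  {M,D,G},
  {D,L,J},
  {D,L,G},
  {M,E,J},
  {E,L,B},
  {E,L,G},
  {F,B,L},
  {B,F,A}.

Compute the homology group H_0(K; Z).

H_0 = Z.

Fix the vertex order A < B < D < E < F < G < J < L < M and write every simplex with vertices in increasing order. Then dim K = 2 and the simplices of K are:

  0-simplices (9): A, B, D, E, F, G, J, L, M
  1-simplices (27): AB, AD, AE, AF, AG, AJ, BD, BE, BF, BL, BM, DG, DJ, DL, DM, EG, EJ, EL, EM, FG, FJ, FL, FM, GL, GM, JL, JM
  2-simplices (18): ABD, ABF, ADJ, AEG, AEJ, AFG, BDM, BEL, BEM, BFL, DGL, DGM, DJL, EGL, EJM, FGM, FJL, FJM

so the chain groups are C_0 ≅ Z^9, C_1 ≅ Z^27, C_2 ≅ Z^18.

Boundary ∂_1: C_1 → C_0 maps an edge to its endpoints' difference, ∂[p,q] = q − p. For instance
  ∂JM = M − J.
This gives a 9×27 integer matrix of rank 8; reducing to Smith normal form yields diagonal entries (1,1,1,1,1,1,1,1).

The boundary map ∂_2: C_2 → C_1 maps a triangle to the signed sum of its edges. For instance
  ∂ADJ = DJ − AJ + AD,
  ∂DGL = GL − DL + DG.
The 27×18 boundary matrix has rank 17 and Smith normal form diag(1,1,1,1,1,1,1,1,1,1,1,1,1,1,1,1,1).

Now H_k = ker ∂_k / im ∂_{k+1}, so:

  H_0: rank C_0 − rank ∂_1 = 9 − 8 = 1, and the invariant factors of ∂_1 are all 1, so H_0 ≅ Z.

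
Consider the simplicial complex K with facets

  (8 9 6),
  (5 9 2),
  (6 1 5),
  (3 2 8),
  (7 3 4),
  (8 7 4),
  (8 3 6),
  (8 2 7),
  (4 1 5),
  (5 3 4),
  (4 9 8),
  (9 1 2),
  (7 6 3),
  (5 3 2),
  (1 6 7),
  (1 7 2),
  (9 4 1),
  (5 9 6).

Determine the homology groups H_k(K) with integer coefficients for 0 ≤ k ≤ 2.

We work with the vertex ordering 1 < 2 < 3 < 4 < 5 < 6 < 7 < 8 < 9. The simplices of K, each written with vertices in increasing order, are:

  0-simplices (9): [1], [2], [3], [4], [5], [6], [7], [8], [9]
  1-simplices (27): (27 of them)
  2-simplices (18): [1,2,7], [1,2,9], [1,4,5], [1,4,9], [1,5,6], [1,6,7], [2,3,5], [2,3,8], [2,5,9], [2,7,8], [3,4,5], [3,4,7], [3,6,7], [3,6,8], [4,7,8], [4,8,9], [5,6,9], [6,8,9]

so the chain groups are C_0 ≅ Z^9, C_1 ≅ Z^27, C_2 ≅ Z^18.

The boundary map ∂_1: C_1 → C_0 is given by ∂[p,q] = [q] − [p]. For instance
  ∂[1,4] = [4] − [1].
The resulting 9×27 matrix has rank 8, and its Smith normal form has invariant factors (1,1,1,1,1,1,1,1).

Boundary ∂_2: C_2 → C_1 maps a triangle to the signed sum of its edges. For instance
  ∂[3,4,7] = [4,7] − [3,7] + [3,4],
  ∂[2,7,8] = [7,8] − [2,8] + [2,7].
The 27×18 boundary matrix has rank 18 and Smith normal form diag(1,1,1,1,1,1,1,1,1,1,1,1,1,1,1,1,1,2).

Reading off H_k = ker ∂_k / im ∂_{k+1}:

  H_0: rank C_0 − rank ∂_1 = 9 − 8 = 1, and the invariant factors of ∂_1 are all 1, so H_0 = Z.
  H_1: rank ker ∂_1 − rank ∂_2 = (27 − 8) − 18 = 1, and ∂_2 has invariant factor 2 > 1, so H_1 = Z × Z/2.
  H_2: rank ker ∂_2 − rank ∂_3 = (18 − 18) − 0 = 0, and there is no ∂_3, so H_2 = 0.

H_0 = Z,  H_1 = Z × Z/2,  H_2 = 0.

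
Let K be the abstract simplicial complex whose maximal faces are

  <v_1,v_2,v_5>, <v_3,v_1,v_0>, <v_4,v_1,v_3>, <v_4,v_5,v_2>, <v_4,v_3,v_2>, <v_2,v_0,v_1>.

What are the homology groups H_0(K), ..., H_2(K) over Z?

H_0 = Z,  H_1 = Z,  H_2 = 0.

Take the total order v_0 < v_1 < v_2 < v_3 < v_4 < v_5 on the vertex set. Then K (dimension 2) consists of the simplices:

  0-simplices (6): [v_0], [v_1], [v_2], [v_3], [v_4], [v_5]
  1-simplices (12): [v_0,v_1], [v_0,v_2], [v_0,v_3], [v_1,v_2], [v_1,v_3], [v_1,v_4], [v_1,v_5], [v_2,v_3], [v_2,v_4], [v_2,v_5], [v_3,v_4], [v_4,v_5]
  2-simplices (6): [v_0,v_1,v_2], [v_0,v_1,v_3], [v_1,v_2,v_5], [v_1,v_3,v_4], [v_2,v_3,v_4], [v_2,v_4,v_5]

Hence C_0 ≅ Z^6, C_1 ≅ Z^12, C_2 ≅ Z^6.

Boundary ∂_1: C_1 → C_0 maps an edge to its endpoints' difference, ∂[p,q] = q − p. For instance
  ∂[v_0,v_1] = [v_1] − [v_0].
The resulting 6×12 matrix has rank 5, and its Smith normal form has invariant factors (1,1,1,1,1).

The boundary map ∂_2: C_2 → C_1 acts by ∂[p,q,r] = [q,r] − [p,r] + [p,q]. For instance
  ∂[v_2,v_3,v_4] = [v_3,v_4] − [v_2,v_4] + [v_2,v_3],
  ∂[v_1,v_2,v_5] = [v_2,v_5] − [v_1,v_5] + [v_1,v_2].
The 12×6 boundary matrix has rank 6 and Smith normal form diag(1,1,1,1,1,1).

From H_k ≅ ker(∂_k) / im(∂_{k+1}) we obtain:

  H_0: rank C_0 − rank ∂_1 = 6 − 5 = 1, and the invariant factors of ∂_1 are all 1, so H_0 = Z.
  H_1: rank ker ∂_1 − rank ∂_2 = (12 − 5) − 6 = 1, and the invariant factors of ∂_2 are all 1, so H_1 = Z.
  H_2: rank ker ∂_2 − rank ∂_3 = (6 − 6) − 0 = 0, and there is no ∂_3, so H_2 = 0.

(K is a triangulation of the cylinder S^1 x I.)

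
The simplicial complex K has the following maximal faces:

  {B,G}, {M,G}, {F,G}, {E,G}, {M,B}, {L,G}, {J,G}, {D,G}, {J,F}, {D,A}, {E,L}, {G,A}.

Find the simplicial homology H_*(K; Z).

Fix the vertex order A < B < D < E < F < G < J < L < M and write every simplex with vertices in increasing order. Then dim K = 1 and the simplices of K are:

  0-simplices (9): A, B, D, E, F, G, J, L, M
  1-simplices (12): AD, AG, BG, BM, DG, EG, EL, FG, FJ, GJ, GL, GM

giving chain groups C_0 ≅ Z^9, C_1 ≅ Z^12.

The boundary map ∂_1: C_1 → C_0 is given by ∂[p,q] = [q] − [p].
The resulting 9×12 matrix has rank 8, and its Smith normal form has invariant factors (1,1,1,1,1,1,1,1).

From H_k ≅ ker(∂_k) / im(∂_{k+1}) we obtain:

  H_0: rank C_0 − rank ∂_1 = 9 − 8 = 1, and the invariant factors of ∂_1 are all 1, so H_0 ≅ Z.
  H_1: rank ker ∂_1 − rank ∂_2 = (12 − 8) − 0 = 4, and there is no ∂_2, so H_1 ≅ Z^4.

H_0 = Z,  H_1 = Z^4.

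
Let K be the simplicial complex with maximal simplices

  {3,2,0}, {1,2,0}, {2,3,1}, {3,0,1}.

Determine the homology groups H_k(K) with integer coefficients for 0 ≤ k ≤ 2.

Fix the vertex order 0 < 1 < 2 < 3 and write every simplex with vertices in increasing order. Then dim K = 2 and the simplices of K are:

  0-simplices (4): [0], [1], [2], [3]
  1-simplices (6): [0,1], [0,2], [0,3], [1,2], [1,3], [2,3]
  2-simplices (4): [0,1,2], [0,1,3], [0,2,3], [1,2,3]

Hence C_0 ≅ Z^4, C_1 ≅ Z^6, C_2 ≅ Z^4.

∂_1: C_1 → C_0 maps an edge to its endpoints' difference, ∂[p,q] = q − p. For instance
  ∂[0,1] = [1] − [0].
This gives a 4×6 integer matrix of rank 3; reducing to Smith normal form yields diagonal entries (1,1,1).

The boundary map ∂_2: C_2 → C_1 acts by ∂[p,q,r] = [q,r] − [p,r] + [p,q]. For instance
  ∂[1,2,3] = [2,3] − [1,3] + [1,2],
  ∂[0,1,2] = [1,2] − [0,2] + [0,1].
This gives a 6×4 integer matrix of rank 3; reducing to Smith normal form yields diagonal entries (1,1,1).

From H_k ≅ ker(∂_k) / im(∂_{k+1}) we obtain:

  H_0: rank C_0 − rank ∂_1 = 4 − 3 = 1, and the invariant factors of ∂_1 are all 1, so H_0 ≅ Z.
  H_1: rank ker ∂_1 − rank ∂_2 = (6 − 3) − 3 = 0, and the invariant factors of ∂_2 are all 1, so H_1 ≅ 0.
  H_2: rank ker ∂_2 − rank ∂_3 = (4 − 3) − 0 = 1, and there is no ∂_3, so H_2 ≅ Z.

H_0 = Z,  H_1 = 0,  H_2 = Z.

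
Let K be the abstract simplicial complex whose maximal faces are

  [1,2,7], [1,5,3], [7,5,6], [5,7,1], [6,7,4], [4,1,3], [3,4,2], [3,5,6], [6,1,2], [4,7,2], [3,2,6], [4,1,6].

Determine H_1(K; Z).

Order the vertices as 1 < 2 < 3 < 4 < 5 < 6 < 7. Listing each simplex with vertices in this order, K has dimension 2 with simplices:

  0-simplices (7): [1], [2], [3], [4], [5], [6], [7]
  1-simplices (18): [1,2], [1,3], [1,4], [1,5], [1,6], [1,7], [2,3], [2,4], [2,6], [2,7], [3,4], [3,5], [3,6], [4,6], [4,7], [5,6], [5,7], [6,7]
  2-simplices (12): [1,2,6], [1,2,7], [1,3,4], [1,3,5], [1,4,6], [1,5,7], [2,3,4], [2,3,6], [2,4,7], [3,5,6], [4,6,7], [5,6,7]

giving chain groups C_0 ≅ Z^7, C_1 ≅ Z^18, C_2 ≅ Z^12.

∂_1: C_1 → C_0 sends each edge [p,q] (with p < q) to q − p.
This gives a 7×18 integer matrix of rank 6; reducing to Smith normal form yields diagonal entries (1,1,1,1,1,1).

∂_2: C_2 → C_1 acts by ∂[p,q,r] = [q,r] − [p,r] + [p,q]. For instance
  ∂[1,2,6] = [2,6] − [1,6] + [1,2],
  ∂[1,2,7] = [2,7] − [1,7] + [1,2].
The resulting 18×12 matrix has rank 12, and its Smith normal form has invariant factors (1,1,1,1,1,1,1,1,1,1,1,2).

Reading off H_k = ker ∂_k / im ∂_{k+1}:

  H_1: rank ker ∂_1 − rank ∂_2 = (18 − 6) − 12 = 0, and ∂_2 has invariant factor 2 > 1, so H_1 ≅ Z/2Z.

H_1 ≅ Z/2Z.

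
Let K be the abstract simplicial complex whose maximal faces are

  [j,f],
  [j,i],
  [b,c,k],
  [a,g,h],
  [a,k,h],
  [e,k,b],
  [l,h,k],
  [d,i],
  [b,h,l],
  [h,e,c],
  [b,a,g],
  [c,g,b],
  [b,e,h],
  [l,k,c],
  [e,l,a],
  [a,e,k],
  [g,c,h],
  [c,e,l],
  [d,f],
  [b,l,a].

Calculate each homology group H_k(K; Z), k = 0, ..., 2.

H_0 = Z^2,  H_1 = Z^3,  H_2 = Z.

We work with the vertex ordering a < b < c < d < e < f < g < h < i < j < k < l. The simplices of K, each written with vertices in increasing order, are:

  0-simplices (12): a, b, c, d, e, f, g, h, i, j, k, l
  1-simplices (28): ab, ae, ag, ah, ak, al, bc, be, bg, bh, bk, bl, ce, cg, ch, ck, cl, df, di, eh, ek, el, fj, gh, hk, hl, ij, kl
  2-simplices (16): abg, abl, aek, ael, agh, ahk, bcg, bck, beh, bek, bhl, ceh, cel, cgh, ckl, hkl

Hence C_0 ≅ Z^12, C_1 ≅ Z^28, C_2 ≅ Z^16.

∂_1: C_1 → C_0 is given by ∂[p,q] = [q] − [p].
This gives a 12×28 integer matrix of rank 10; reducing to Smith normal form yields diagonal entries (1,1,1,1,1,1,1,1,1,1).

The boundary map ∂_2: C_2 → C_1 acts by ∂[p,q,r] = [q,r] − [p,r] + [p,q]. For instance
  ∂abg = bg − ag + ab,
  ∂abl = bl − al + ab.
The 28×16 boundary matrix has rank 15 and Smith normal form diag(1,1,1,1,1,1,1,1,1,1,1,1,1,1,1).

Now H_k = ker ∂_k / im ∂_{k+1}, so:

  H_0: rank C_0 − rank ∂_1 = 12 − 10 = 2, and the invariant factors of ∂_1 are all 1, so H_0 = Z^2.
  H_1: rank ker ∂_1 − rank ∂_2 = (28 − 10) − 15 = 3, and the invariant factors of ∂_2 are all 1, so H_1 = Z^3.
  H_2: rank ker ∂_2 − rank ∂_3 = (16 − 15) − 0 = 1, and there is no ∂_3, so H_2 = Z.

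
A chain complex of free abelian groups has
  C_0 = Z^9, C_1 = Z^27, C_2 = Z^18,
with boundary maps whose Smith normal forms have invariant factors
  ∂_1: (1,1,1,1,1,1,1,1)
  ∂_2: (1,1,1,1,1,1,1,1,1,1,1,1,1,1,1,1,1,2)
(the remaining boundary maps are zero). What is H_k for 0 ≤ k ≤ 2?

H_0 ≅ Z,  H_1 ≅ Z ⊕ Z/2Z,  H_2 = 0.

H_0: b_0 = 9 − 0 − 8 = 1; torsion from ∂_1 factors > 1: none. So H_0 ≅ Z.
H_1: b_1 = 27 − 8 − 18 = 1; torsion from ∂_2 factors > 1: [2]. So H_1 ≅ Z ⊕ Z/2Z.
H_2: b_2 = 18 − 18 − 0 = 0; torsion from ∂_3 factors > 1: none. So H_2 ≅ 0.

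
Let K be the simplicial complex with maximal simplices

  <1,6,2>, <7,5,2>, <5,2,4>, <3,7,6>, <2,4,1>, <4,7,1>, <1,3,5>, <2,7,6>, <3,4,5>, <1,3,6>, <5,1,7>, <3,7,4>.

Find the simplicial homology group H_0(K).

K has 7 vertices, 18 edges, 12 triangles.
rank ∂_0 = 0, rank ∂_1 = 6 ⇒ b_0 = 7 − 0 − 6 = 1; all invariant factors of ∂_1 are 1 so no torsion. So H_0 ≅ Z.

H_0 ≅ Z.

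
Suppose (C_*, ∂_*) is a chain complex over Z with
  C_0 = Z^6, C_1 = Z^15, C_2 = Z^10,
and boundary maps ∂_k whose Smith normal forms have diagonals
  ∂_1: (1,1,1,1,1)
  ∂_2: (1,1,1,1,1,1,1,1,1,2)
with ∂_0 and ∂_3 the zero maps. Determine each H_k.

H_0: b_0 = 6 − 0 − 5 = 1; torsion from ∂_1 factors > 1: none. So H_0 ≅ Z.
H_1: b_1 = 15 − 5 − 10 = 0; torsion from ∂_2 factors > 1: [2]. So H_1 ≅ Z/2Z.
H_2: b_2 = 10 − 10 − 0 = 0; torsion from ∂_3 factors > 1: none. So H_2 ≅ 0.

H_0 ≅ Z,  H_1 ≅ Z/2Z,  H_2 = 0.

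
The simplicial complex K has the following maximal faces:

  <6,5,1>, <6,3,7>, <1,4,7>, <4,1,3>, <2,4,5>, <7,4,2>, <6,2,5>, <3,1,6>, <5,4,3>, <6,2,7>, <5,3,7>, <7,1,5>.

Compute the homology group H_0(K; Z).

H_0 = Z.

We work with the vertex ordering 1 < 2 < 3 < 4 < 5 < 6 < 7. The simplices of K, each written with vertices in increasing order, are:

  0-simplices (7): [1], [2], [3], [4], [5], [6], [7]
  1-simplices (18): [1,3], [1,4], [1,5], [1,6], [1,7], [2,4], [2,5], [2,6], [2,7], [3,4], [3,5], [3,6], [3,7], [4,5], [4,7], [5,6], [5,7], [6,7]
  2-simplices (12): [1,3,4], [1,3,6], [1,4,7], [1,5,6], [1,5,7], [2,4,5], [2,4,7], [2,5,6], [2,6,7], [3,4,5], [3,5,7], [3,6,7]

Hence C_0 ≅ Z^7, C_1 ≅ Z^18, C_2 ≅ Z^12.

The boundary map ∂_1: C_1 → C_0 maps an edge to its endpoints' difference, ∂[p,q] = q − p. For instance
  ∂[4,7] = [7] − [4].
This gives a 7×18 integer matrix of rank 6; reducing to Smith normal form yields diagonal entries (1,1,1,1,1,1).

Boundary ∂_2: C_2 → C_1 acts by ∂[p,q,r] = [q,r] − [p,r] + [p,q]. For instance
  ∂[2,5,6] = [5,6] − [2,6] + [2,5],
  ∂[3,5,7] = [5,7] − [3,7] + [3,5].
As a 18×12 matrix over Z this has rank 12, with invariant factors (1,1,1,1,1,1,1,1,1,1,1,2).

Computing H_k = (kernel of ∂_k) / (image of ∂_{k+1}):

  H_0: rank C_0 − rank ∂_1 = 7 − 6 = 1, and the invariant factors of ∂_1 are all 1, so H_0 = Z.

(K is a triangulation of the real projective plane RP^2.)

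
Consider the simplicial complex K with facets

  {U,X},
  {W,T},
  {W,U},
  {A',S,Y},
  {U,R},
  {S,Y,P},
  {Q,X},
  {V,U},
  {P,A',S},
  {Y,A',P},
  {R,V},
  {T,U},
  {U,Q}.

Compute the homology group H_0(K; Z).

K has 11 vertices, 15 edges, 4 triangles.
rank ∂_0 = 0, rank ∂_1 = 9 ⇒ b_0 = 11 − 0 − 9 = 2; all invariant factors of ∂_1 are 1 so no torsion. So H_0 = Z^2.

H_0 ≅ Z^2.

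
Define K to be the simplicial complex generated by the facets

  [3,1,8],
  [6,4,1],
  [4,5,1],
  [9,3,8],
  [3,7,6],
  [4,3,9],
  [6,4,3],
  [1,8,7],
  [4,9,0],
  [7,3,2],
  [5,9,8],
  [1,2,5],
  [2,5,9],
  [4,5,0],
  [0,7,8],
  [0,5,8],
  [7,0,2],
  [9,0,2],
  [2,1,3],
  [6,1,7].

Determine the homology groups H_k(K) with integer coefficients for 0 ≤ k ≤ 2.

H_0 ≅ Z,  H_1 ≅ Z ⊕ Z/2,  H_2 = 0.

K has 10 vertices, 30 edges, 20 triangles.
rank ∂_0 = 0, rank ∂_1 = 9 ⇒ b_0 = 10 − 0 − 9 = 1; all invariant factors of ∂_1 are 1 so no torsion. So H_0 ≅ Z.
rank ∂_1 = 9, rank ∂_2 = 20 ⇒ b_1 = 30 − 9 − 20 = 1; ∂_2 has invariant factor(s) [2] giving torsion. So H_1 ≅ Z ⊕ Z/2.
rank ∂_2 = 20, rank ∂_3 = 0 ⇒ b_2 = 20 − 20 − 0 = 0. So H_2 ≅ 0.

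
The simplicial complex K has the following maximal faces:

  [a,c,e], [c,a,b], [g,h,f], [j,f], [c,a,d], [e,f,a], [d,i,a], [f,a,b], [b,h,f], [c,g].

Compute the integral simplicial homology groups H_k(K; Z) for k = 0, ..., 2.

H_0 = Z,  H_1 = Z,  H_2 = 0.

K has 10 vertices, 18 edges, 8 triangles.
rank ∂_0 = 0, rank ∂_1 = 9 ⇒ b_0 = 10 − 0 − 9 = 1; all invariant factors of ∂_1 are 1 so no torsion. So H_0 = Z.
rank ∂_1 = 9, rank ∂_2 = 8 ⇒ b_1 = 18 − 9 − 8 = 1; all invariant factors of ∂_2 are 1 so no torsion. So H_1 = Z.
rank ∂_2 = 8, rank ∂_3 = 0 ⇒ b_2 = 8 − 8 − 0 = 0. So H_2 = 0.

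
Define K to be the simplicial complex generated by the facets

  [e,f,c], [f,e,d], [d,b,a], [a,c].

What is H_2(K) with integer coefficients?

H_2 ≅ 0.

K has 6 vertices, 9 edges, 3 triangles.
rank ∂_2 = 3, rank ∂_3 = 0 ⇒ b_2 = 3 − 3 − 0 = 0. So H_2 = 0.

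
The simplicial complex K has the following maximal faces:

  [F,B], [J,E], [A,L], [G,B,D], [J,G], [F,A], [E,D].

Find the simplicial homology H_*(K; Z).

K has 8 vertices, 9 edges, 1 triangle.
rank ∂_0 = 0, rank ∂_1 = 7 ⇒ b_0 = 8 − 0 − 7 = 1; all invariant factors of ∂_1 are 1 so no torsion. So H_0 = Z.
rank ∂_1 = 7, rank ∂_2 = 1 ⇒ b_1 = 9 − 7 − 1 = 1; all invariant factors of ∂_2 are 1 so no torsion. So H_1 = Z.
rank ∂_2 = 1, rank ∂_3 = 0 ⇒ b_2 = 1 − 1 − 0 = 0. So H_2 = 0.

H_0 ≅ Z,  H_1 ≅ Z,  H_2 = 0.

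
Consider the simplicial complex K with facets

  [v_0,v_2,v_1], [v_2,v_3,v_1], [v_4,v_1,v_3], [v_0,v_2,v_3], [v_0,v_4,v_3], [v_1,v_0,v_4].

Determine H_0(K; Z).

Order the vertices as v_0 < v_1 < v_2 < v_3 < v_4. Listing each simplex with vertices in this order, K has dimension 2 with simplices:

  0-simplices (5): [v_0], [v_1], [v_2], [v_3], [v_4]
  1-simplices (9): [v_0,v_1], [v_0,v_2], [v_0,v_3], [v_0,v_4], [v_1,v_2], [v_1,v_3], [v_1,v_4], [v_2,v_3], [v_3,v_4]
  2-simplices (6): [v_0,v_1,v_2], [v_0,v_1,v_4], [v_0,v_2,v_3], [v_0,v_3,v_4], [v_1,v_2,v_3], [v_1,v_3,v_4]

Hence C_0 ≅ Z^5, C_1 ≅ Z^9, C_2 ≅ Z^6.

Boundary ∂_1: C_1 → C_0 sends each edge [p,q] (with p < q) to q − p.
The resulting 5×9 matrix has rank 4, and its Smith normal form has invariant factors (1,1,1,1).

Boundary ∂_2: C_2 → C_1 maps a triangle to the signed sum of its edges. For instance
  ∂[v_1,v_2,v_3] = [v_2,v_3] − [v_1,v_3] + [v_1,v_2],
  ∂[v_0,v_3,v_4] = [v_3,v_4] − [v_0,v_4] + [v_0,v_3].
The resulting 9×6 matrix has rank 5, and its Smith normal form has invariant factors (1,1,1,1,1).

Now H_k = ker ∂_k / im ∂_{k+1}, so:

  H_0: rank C_0 − rank ∂_1 = 5 − 4 = 1, and the invariant factors of ∂_1 are all 1, so H_0 ≅ Z.

H_0 ≅ Z.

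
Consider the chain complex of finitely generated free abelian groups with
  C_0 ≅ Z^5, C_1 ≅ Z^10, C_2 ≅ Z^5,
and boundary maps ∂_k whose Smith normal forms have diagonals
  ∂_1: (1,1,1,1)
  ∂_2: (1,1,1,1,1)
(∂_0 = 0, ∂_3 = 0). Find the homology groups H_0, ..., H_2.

H_0: b_0 = 5 − 0 − 4 = 1; torsion from ∂_1 factors > 1: none. So H_0 = Z.
H_1: b_1 = 10 − 4 − 5 = 1; torsion from ∂_2 factors > 1: none. So H_1 = Z.
H_2: b_2 = 5 − 5 − 0 = 0; torsion from ∂_3 factors > 1: none. So H_2 = 0.

H_0 = Z,  H_1 = Z,  H_2 = 0.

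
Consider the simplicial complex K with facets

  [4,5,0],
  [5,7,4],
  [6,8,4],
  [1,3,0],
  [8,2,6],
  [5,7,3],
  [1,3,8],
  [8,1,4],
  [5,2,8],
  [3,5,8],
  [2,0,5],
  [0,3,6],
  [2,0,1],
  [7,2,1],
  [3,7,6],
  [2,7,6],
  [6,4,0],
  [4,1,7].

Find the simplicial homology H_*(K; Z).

H_0 = Z,  H_1 = Z^2,  H_2 = Z.

Order the vertices as 0 < 1 < 2 < 3 < 4 < 5 < 6 < 7 < 8. Listing each simplex with vertices in this order, K has dimension 2 with simplices:

  0-simplices (9): [0], [1], [2], [3], [4], [5], [6], [7], [8]
  1-simplices (27): (27 of them)
  2-simplices (18): [0,1,2], [0,1,3], [0,2,5], [0,3,6], [0,4,5], [0,4,6], [1,2,7], [1,3,8], [1,4,7], [1,4,8], [2,5,8], [2,6,7], [2,6,8], [3,5,7], [3,5,8], [3,6,7], [4,5,7], [4,6,8]

so the chain groups are C_0 ≅ Z^9, C_1 ≅ Z^27, C_2 ≅ Z^18.

Boundary ∂_1: C_1 → C_0 maps an edge to its endpoints' difference, ∂[p,q] = q − p.
The resulting 9×27 matrix has rank 8, and its Smith normal form has invariant factors (1,1,1,1,1,1,1,1).

Boundary ∂_2: C_2 → C_1 sends each 2-simplex [p,q,r] to [q,r] − [p,r] + [p,q]. For instance
  ∂[0,4,6] = [4,6] − [0,6] + [0,4],
  ∂[0,1,3] = [1,3] − [0,3] + [0,1].
The resulting 27×18 matrix has rank 17, and its Smith normal form has invariant factors (1,1,1,1,1,1,1,1,1,1,1,1,1,1,1,1,1).

Computing H_k = (kernel of ∂_k) / (image of ∂_{k+1}):

  H_0: rank C_0 − rank ∂_1 = 9 − 8 = 1, and the invariant factors of ∂_1 are all 1, so H_0 ≅ Z.
  H_1: rank ker ∂_1 − rank ∂_2 = (27 − 8) − 17 = 2, and the invariant factors of ∂_2 are all 1, so H_1 ≅ Z^2.
  H_2: rank ker ∂_2 − rank ∂_3 = (18 − 17) − 0 = 1, and there is no ∂_3, so H_2 ≅ Z.

As a check, the Euler characteristic is 9 − 27 + 18 = 0, which agrees with 1 − 2 + 1 = 0.
(K is a triangulation of the torus T^2.)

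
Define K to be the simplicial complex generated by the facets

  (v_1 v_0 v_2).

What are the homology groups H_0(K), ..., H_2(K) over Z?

H_0 = Z,  H_1 = 0,  H_2 = 0.

Take the total order v_0 < v_1 < v_2 on the vertex set. Then K (dimension 2) consists of the simplices:

  0-simplices (3): [v_0], [v_1], [v_2]
  1-simplices (3): [v_0,v_1], [v_0,v_2], [v_1,v_2]
  2-simplices (1): [v_0,v_1,v_2]

giving chain groups C_0 ≅ Z^3, C_1 ≅ Z^3, C_2 ≅ Z^1.

Boundary ∂_1: C_1 → C_0 is given by ∂[p,q] = [q] − [p]. For instance
  ∂[v_1,v_2] = [v_2] − [v_1].
This gives a 3×3 integer matrix of rank 2; reducing to Smith normal form yields diagonal entries (1,1).

Boundary ∂_2: C_2 → C_1 maps a triangle to the signed sum of its edges. For instance
  ∂[v_0,v_1,v_2] = [v_1,v_2] − [v_0,v_2] + [v_0,v_1].
The 3×1 boundary matrix has rank 1 and Smith normal form diag(1).

Now H_k = ker ∂_k / im ∂_{k+1}, so:

  H_0: rank C_0 − rank ∂_1 = 3 − 2 = 1, and the invariant factors of ∂_1 are all 1, so H_0 ≅ Z.
  H_1: rank ker ∂_1 − rank ∂_2 = (3 − 2) − 1 = 0, and the invariant factors of ∂_2 are all 1, so H_1 ≅ 0.
  H_2: rank ker ∂_2 − rank ∂_3 = (1 − 1) − 0 = 0, and there is no ∂_3, so H_2 ≅ 0.

(K is a triangulation of the 2-simplex.)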